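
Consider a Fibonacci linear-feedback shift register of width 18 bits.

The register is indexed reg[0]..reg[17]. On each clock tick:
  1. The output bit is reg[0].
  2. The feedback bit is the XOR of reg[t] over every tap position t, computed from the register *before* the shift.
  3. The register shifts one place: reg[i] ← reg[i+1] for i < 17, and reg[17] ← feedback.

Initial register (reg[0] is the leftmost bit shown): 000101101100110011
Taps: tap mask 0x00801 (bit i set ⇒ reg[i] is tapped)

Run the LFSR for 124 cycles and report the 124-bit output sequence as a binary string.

k : reg_k → out_k, fb_k
0: 000101101100110011 → 0, fb=0
1: 001011011001100110 → 0, fb=1
2: 010110110011001101 → 0, fb=1
3: 101101100110011011 → 1, fb=1
4: 011011001100110111 → 0, fb=0
5: 110110011001101110 → 1, fb=0
6: 101100110011011100 → 1, fb=0
7: 011001100110111000 → 0, fb=0
8: 110011001101110000 → 1, fb=0
9: 100110011011100000 → 1, fb=0
10: 001100110111000000 → 0, fb=1
11: 011001101110000001 → 0, fb=0
12: 110011011100000010 → 1, fb=1
13: 100110111000000101 → 1, fb=1
14: 001101110000001011 → 0, fb=0
15: 011011100000010110 → 0, fb=0
16: 110111000000101100 → 1, fb=1
17: 101110000001011001 → 1, fb=0
18: 011100000010110010 → 0, fb=0
19: 111000000101100100 → 1, fb=0
20: 110000001011001000 → 1, fb=0
21: 100000010110010000 → 1, fb=1
22: 000000101100100001 → 0, fb=0
23: 000001011001000010 → 0, fb=1
24: 000010110010000101 → 0, fb=0
25: 000101100100001010 → 0, fb=0
26: 001011001000010100 → 0, fb=0
27: 010110010000101000 → 0, fb=0
28: 101100100001010000 → 1, fb=0
29: 011001000010100000 → 0, fb=0
30: 110010000101000000 → 1, fb=0
31: 100100001010000000 → 1, fb=1
32: 001000010100000001 → 0, fb=0
33: 010000101000000010 → 0, fb=0
34: 100001010000000100 → 1, fb=1
35: 000010100000001001 → 0, fb=0
36: 000101000000010010 → 0, fb=0
37: 001010000000100100 → 0, fb=0
38: 010100000001001000 → 0, fb=1
39: 101000000010010001 → 1, fb=1
40: 010000000100100011 → 0, fb=0
41: 100000001001000110 → 1, fb=0
42: 000000010010001100 → 0, fb=0
43: 000000100100011000 → 0, fb=0
44: 000001001000110000 → 0, fb=0
45: 000010010001100000 → 0, fb=1
46: 000100100011000001 → 0, fb=1
47: 001001000110000011 → 0, fb=0
48: 010010001100000110 → 0, fb=0
49: 100100011000001100 → 1, fb=1
50: 001000110000011001 → 0, fb=0
51: 010001100000110010 → 0, fb=0
52: 100011000001100100 → 1, fb=0
53: 000110000011001000 → 0, fb=1
54: 001100000110010001 → 0, fb=0
55: 011000001100100010 → 0, fb=0
56: 110000011001000100 → 1, fb=0
57: 100000110010001000 → 1, fb=1
58: 000001100100010001 → 0, fb=0
59: 000011001000100010 → 0, fb=0
60: 000110010001000100 → 0, fb=1
61: 001100100010001001 → 0, fb=0
62: 011001000100010010 → 0, fb=0
63: 110010001000100100 → 1, fb=1
64: 100100010001001001 → 1, fb=0
65: 001000100010010010 → 0, fb=0
66: 010001000100100100 → 0, fb=0
67: 100010001001001000 → 1, fb=0
68: 000100010010010000 → 0, fb=0
69: 001000100100100000 → 0, fb=0
70: 010001001001000000 → 0, fb=1
71: 100010010010000001 → 1, fb=1
72: 000100100100000011 → 0, fb=0
73: 001001001000000110 → 0, fb=0
74: 010010010000001100 → 0, fb=0
75: 100100100000011000 → 1, fb=1
76: 001001000000110001 → 0, fb=0
77: 010010000001100010 → 0, fb=1
78: 100100000011000101 → 1, fb=0
79: 001000000110001010 → 0, fb=0
80: 010000001100010100 → 0, fb=0
81: 100000011000101000 → 1, fb=1
82: 000000110001010001 → 0, fb=1
83: 000001100010100011 → 0, fb=0
84: 000011000101000110 → 0, fb=1
85: 000110001010001101 → 0, fb=0
86: 001100010100011010 → 0, fb=0
87: 011000101000110100 → 0, fb=0
88: 110001010001101000 → 1, fb=0
89: 100010100011010000 → 1, fb=0
90: 000101000110100000 → 0, fb=0
91: 001010001101000000 → 0, fb=1
92: 010100011010000001 → 0, fb=0
93: 101000110100000010 → 1, fb=1
94: 010001101000000101 → 0, fb=0
95: 100011010000001010 → 1, fb=1
96: 000110100000010101 → 0, fb=0
97: 001101000000101010 → 0, fb=0
98: 011010000001010100 → 0, fb=1
99: 110100000010101001 → 1, fb=1
100: 101000000101010011 → 1, fb=0
101: 010000001010100110 → 0, fb=0
102: 100000010101001100 → 1, fb=0
103: 000000101010011000 → 0, fb=0
104: 000001010100110000 → 0, fb=0
105: 000010101001100000 → 0, fb=1
106: 000101010011000001 → 0, fb=1
107: 001010100110000011 → 0, fb=0
108: 010101001100000110 → 0, fb=0
109: 101010011000001100 → 1, fb=1
110: 010100110000011001 → 0, fb=0
111: 101001100000110010 → 1, fb=1
112: 010011000001100101 → 0, fb=1
113: 100110000011001011 → 1, fb=0
114: 001100000110010110 → 0, fb=0
115: 011000001100101100 → 0, fb=0
116: 110000011001011000 → 1, fb=0
117: 100000110010110000 → 1, fb=1
118: 000001100101100001 → 0, fb=1
119: 000011001011000011 → 0, fb=1
120: 000110010110000111 → 0, fb=0
121: 001100101100001110 → 0, fb=0
122: 011001011000011100 → 0, fb=0
123: 110010110000111000 → 1, fb=1

0001011011001100110111000000101100100001010000000100100011000001100100010001001001000000110001010001101000000101010011000001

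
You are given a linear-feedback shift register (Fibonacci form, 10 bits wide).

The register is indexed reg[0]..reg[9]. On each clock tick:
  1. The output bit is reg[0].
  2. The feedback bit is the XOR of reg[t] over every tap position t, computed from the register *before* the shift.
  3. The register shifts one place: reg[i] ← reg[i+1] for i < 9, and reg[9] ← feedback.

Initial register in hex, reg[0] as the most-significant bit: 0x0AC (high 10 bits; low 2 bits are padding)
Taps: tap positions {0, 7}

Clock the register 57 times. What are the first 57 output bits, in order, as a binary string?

k : reg_k → out_k, fb_k
0: 0000101011 → 0, fb=0
1: 0001010110 → 0, fb=1
2: 0010101101 → 0, fb=1
3: 0101011011 → 0, fb=0
4: 1010110110 → 1, fb=0
5: 0101101100 → 0, fb=1
6: 1011011001 → 1, fb=1
7: 0110110011 → 0, fb=0
8: 1101100110 → 1, fb=0
9: 1011001100 → 1, fb=0
10: 0110011000 → 0, fb=0
11: 1100110000 → 1, fb=1
12: 1001100001 → 1, fb=1
13: 0011000011 → 0, fb=0
14: 0110000110 → 0, fb=1
15: 1100001101 → 1, fb=0
16: 1000011010 → 1, fb=1
17: 0000110101 → 0, fb=1
18: 0001101011 → 0, fb=0
19: 0011010110 → 0, fb=1
20: 0110101101 → 0, fb=1
21: 1101011011 → 1, fb=1
22: 1010110111 → 1, fb=0
23: 0101101110 → 0, fb=1
24: 1011011101 → 1, fb=0
25: 0110111010 → 0, fb=0
26: 1101110100 → 1, fb=0
27: 1011101000 → 1, fb=1
28: 0111010001 → 0, fb=0
29: 1110100010 → 1, fb=1
30: 1101000101 → 1, fb=0
31: 1010001010 → 1, fb=1
32: 0100010101 → 0, fb=1
33: 1000101011 → 1, fb=1
34: 0001010111 → 0, fb=1
35: 0010101111 → 0, fb=1
36: 0101011111 → 0, fb=1
37: 1010111111 → 1, fb=0
38: 0101111110 → 0, fb=1
39: 1011111101 → 1, fb=0
40: 0111111010 → 0, fb=0
41: 1111110100 → 1, fb=0
42: 1111101000 → 1, fb=1
43: 1111010001 → 1, fb=1
44: 1110100011 → 1, fb=1
45: 1101000111 → 1, fb=0
46: 1010001110 → 1, fb=0
47: 0100011100 → 0, fb=1
48: 1000111001 → 1, fb=1
49: 0001110011 → 0, fb=0
50: 0011100110 → 0, fb=1
51: 0111001101 → 0, fb=1
52: 1110011011 → 1, fb=1
53: 1100110111 → 1, fb=0
54: 1001101110 → 1, fb=0
55: 0011011100 → 0, fb=1
56: 0110111001 → 0, fb=0

000010101101100110000110101101110100010101111110100011100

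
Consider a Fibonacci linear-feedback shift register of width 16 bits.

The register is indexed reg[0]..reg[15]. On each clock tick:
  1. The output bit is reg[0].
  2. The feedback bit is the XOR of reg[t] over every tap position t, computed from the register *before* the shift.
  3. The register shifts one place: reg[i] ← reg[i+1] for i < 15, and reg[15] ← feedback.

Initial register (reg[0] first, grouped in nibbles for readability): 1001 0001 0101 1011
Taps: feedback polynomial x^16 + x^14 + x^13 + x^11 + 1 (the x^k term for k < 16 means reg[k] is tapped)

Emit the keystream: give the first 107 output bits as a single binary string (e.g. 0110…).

10010001010110111100011000100111111110001100101001111010111111010110010001000110000100100001000010101000010

tick  register→output (feedback)
  0  1001000101011011→1 (1)
  1  0010001010110111→0 (1)
  2  0100010101101111→0 (0)
  3  1000101011011110→1 (0)
  4  0001010110111100→0 (0)
  5  0010101101111000→0 (1)
  6  0101011011110001→0 (1)
  7  1010110111100011→1 (0)
  8  0101101111000110→0 (0)
  9  1011011110001100→1 (0)
 10  0110111100011000→0 (1)
 11  1101111000110001→1 (0)
 12  1011110001100010→1 (0)
 13  0111100011000100→0 (1)
 14  1111000110001001→1 (1)
 15  1110001100010011→1 (1)
 16  1100011000100111→1 (1)
 17  1000110001001111→1 (1)
 18  0001100010011111→0 (1)
 19  0011000100111111→0 (1)
 20  0110001001111111→0 (1)
 21  1100010011111111→1 (0)
 22  1000100111111110→1 (0)
 23  0001001111111100→0 (0)
 24  0010011111111000→0 (1)
 25  0100111111110001→0 (1)
 26  1001111111100011→1 (0)
 27  0011111111000110→0 (0)
 28  0111111110001100→0 (1)
 29  1111111100011001→1 (0)
 30  1111111000110010→1 (1)
 31  1111110001100101→1 (0)
 32  1111100011001010→1 (0)
 33  1111000110010100→1 (1)
 34  1110001100101001→1 (1)
 35  1100011001010011→1 (1)
 36  1000110010100111→1 (1)
 37  0001100101001111→0 (0)
 38  0011001010011110→0 (1)
 39  0110010100111101→0 (0)
 40  1100101001111010→1 (1)
 41  1001010011110101→1 (1)
 42  0010100111101011→0 (1)
 43  0101001111010111→0 (1)
 44  1010011110101111→1 (1)
 45  0100111101011111→0 (1)
 46  1001111010111111→1 (0)
 47  0011110101111110→0 (1)
 48  0111101011111101→0 (0)
 49  1111010111111010→1 (1)
 50  1110101111110101→1 (1)
 51  1101011111101011→1 (0)
 52  1010111111010110→1 (0)
 53  0101111110101100→0 (1)
 54  1011111101011001→1 (0)
 55  0111111010110010→0 (0)
 56  1111110101100100→1 (0)
 57  1111101011001000→1 (1)
 58  1111010110010001→1 (0)
 59  1110101100100010→1 (0)
 60  1101011001000100→1 (0)
 61  1010110010001000→1 (1)
 62  0101100100010001→0 (1)
 63  1011001000100011→1 (0)
 64  0110010001000110→0 (0)
 65  1100100010001100→1 (0)
 66  1001000100011000→1 (0)
 67  0010001000110000→0 (1)
 68  0100010001100001→0 (0)
 69  1000100011000010→1 (0)
 70  0001000110000100→0 (1)
 71  0010001100001001→0 (0)
 72  0100011000010010→0 (0)
 73  1000110000100100→1 (0)
 74  0001100001001000→0 (0)
 75  0011000010010000→0 (1)
 76  0110000100100001→0 (0)
 77  1100001001000010→1 (0)
 78  1000010010000100→1 (0)
 79  0000100100001000→0 (0)
 80  0001001000010000→0 (1)
 81  0010010000100001→0 (0)
 82  0100100001000010→0 (1)
 83  1001000010000101→1 (0)
 84  0010000100001010→0 (1)
 85  0100001000010101→0 (0)
 86  1000010000101010→1 (0)
 87  0000100001010100→0 (0)
 88  0001000010101000→0 (0)
 89  0010000101010000→0 (1)
 90  0100001010100001→0 (0)
 91  1000010101000010→1 (0)
 92  0000101010000100→0 (1)
 93  0001010100001001→0 (0)
 94  0010101000010010→0 (0)
 95  0101010000100100→0 (1)
 96  1010100001001001→1 (1)
 97  0101000010010011→0 (0)
 98  1010000100100110→1 (1)
 99  0100001001001101→0 (1)
100  1000010010011011→1 (1)
101  0000100100110111→0 (1)
102  0001001001101111→0 (0)
103  0010010011011110→0 (1)
104  0100100110111101→0 (0)
105  1001001101111010→1 (1)
106  0010011011110101→0 (0)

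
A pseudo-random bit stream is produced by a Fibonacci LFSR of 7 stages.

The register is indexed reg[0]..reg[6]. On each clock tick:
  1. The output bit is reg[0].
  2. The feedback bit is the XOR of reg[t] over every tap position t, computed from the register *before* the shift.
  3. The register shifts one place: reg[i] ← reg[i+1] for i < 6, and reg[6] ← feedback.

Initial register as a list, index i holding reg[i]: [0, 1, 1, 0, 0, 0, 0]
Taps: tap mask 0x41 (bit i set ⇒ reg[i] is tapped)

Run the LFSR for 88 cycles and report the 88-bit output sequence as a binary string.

k : reg_k → out_k, fb_k
0: 0110000 → 0, fb=0
1: 1100000 → 1, fb=1
2: 1000001 → 1, fb=0
3: 0000010 → 0, fb=0
4: 0000100 → 0, fb=0
5: 0001000 → 0, fb=0
6: 0010000 → 0, fb=0
7: 0100000 → 0, fb=0
8: 1000000 → 1, fb=1
9: 0000001 → 0, fb=1
10: 0000011 → 0, fb=1
11: 0000111 → 0, fb=1
12: 0001111 → 0, fb=1
13: 0011111 → 0, fb=1
14: 0111111 → 0, fb=1
15: 1111111 → 1, fb=0
16: 1111110 → 1, fb=1
17: 1111101 → 1, fb=0
18: 1111010 → 1, fb=1
19: 1110101 → 1, fb=0
20: 1101010 → 1, fb=1
21: 1010101 → 1, fb=0
22: 0101010 → 0, fb=0
23: 1010100 → 1, fb=1
24: 0101001 → 0, fb=1
25: 1010011 → 1, fb=0
26: 0100110 → 0, fb=0
27: 1001100 → 1, fb=1
28: 0011001 → 0, fb=1
29: 0110011 → 0, fb=1
30: 1100111 → 1, fb=0
31: 1001110 → 1, fb=1
32: 0011101 → 0, fb=1
33: 0111011 → 0, fb=1
34: 1110111 → 1, fb=0
35: 1101110 → 1, fb=1
36: 1011101 → 1, fb=0
37: 0111010 → 0, fb=0
38: 1110100 → 1, fb=1
39: 1101001 → 1, fb=0
40: 1010010 → 1, fb=1
41: 0100101 → 0, fb=1
42: 1001011 → 1, fb=0
43: 0010110 → 0, fb=0
44: 0101100 → 0, fb=0
45: 1011000 → 1, fb=1
46: 0110001 → 0, fb=1
47: 1100011 → 1, fb=0
48: 1000110 → 1, fb=1
49: 0001101 → 0, fb=1
50: 0011011 → 0, fb=1
51: 0110111 → 0, fb=1
52: 1101111 → 1, fb=0
53: 1011110 → 1, fb=1
54: 0111101 → 0, fb=1
55: 1111011 → 1, fb=0
56: 1110110 → 1, fb=1
57: 1101101 → 1, fb=0
58: 1011010 → 1, fb=1
59: 0110101 → 0, fb=1
60: 1101011 → 1, fb=0
61: 1010110 → 1, fb=1
62: 0101101 → 0, fb=1
63: 1011011 → 1, fb=0
64: 0110110 → 0, fb=0
65: 1101100 → 1, fb=1
66: 1011001 → 1, fb=0
67: 0110010 → 0, fb=0
68: 1100100 → 1, fb=1
69: 1001001 → 1, fb=0
70: 0010010 → 0, fb=0
71: 0100100 → 0, fb=0
72: 1001000 → 1, fb=1
73: 0010001 → 0, fb=1
74: 0100011 → 0, fb=1
75: 1000111 → 1, fb=0
76: 0001110 → 0, fb=0
77: 0011100 → 0, fb=0
78: 0111000 → 0, fb=0
79: 1110000 → 1, fb=1
80: 1100001 → 1, fb=0
81: 1000010 → 1, fb=1
82: 0000101 → 0, fb=1
83: 0001011 → 0, fb=1
84: 0010111 → 0, fb=1
85: 0101111 → 0, fb=1
86: 1011111 → 1, fb=0
87: 0111110 → 0, fb=0

0110000010000001111111010101001100111011101001011000110111101101011011001001000111000010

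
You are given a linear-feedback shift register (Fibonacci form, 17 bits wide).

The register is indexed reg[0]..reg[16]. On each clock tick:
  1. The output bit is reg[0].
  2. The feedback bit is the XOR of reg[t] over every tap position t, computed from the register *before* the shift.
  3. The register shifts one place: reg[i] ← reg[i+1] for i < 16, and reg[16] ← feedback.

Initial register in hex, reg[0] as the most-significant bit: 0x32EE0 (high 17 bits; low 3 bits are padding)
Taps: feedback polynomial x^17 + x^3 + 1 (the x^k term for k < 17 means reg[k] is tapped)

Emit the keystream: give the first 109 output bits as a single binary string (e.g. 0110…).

0011001011101110010100101100111001100010010111101011100001010101101111010111110000101011010011101011100010011

step | reg (before) | out | fb
   0 | 00110010111011100 | 0 | 1
   1 | 01100101110111001 | 0 | 0
   2 | 11001011101110010 | 1 | 1
   3 | 10010111011100101 | 1 | 0
   4 | 00101110111001010 | 0 | 0
   5 | 01011101110010100 | 0 | 1
   6 | 10111011100101001 | 1 | 0
   7 | 01110111001010010 | 0 | 1
   8 | 11101110010100101 | 1 | 1
   9 | 11011100101001011 | 1 | 0
  10 | 10111001010010110 | 1 | 0
  11 | 01110010100101100 | 0 | 1
  12 | 11100101001011001 | 1 | 1
  13 | 11001010010110011 | 1 | 1
  14 | 10010100101100111 | 1 | 0
  15 | 00101001011001110 | 0 | 0
  16 | 01010010110011100 | 0 | 1
  17 | 10100101100111001 | 1 | 1
  18 | 01001011001110011 | 0 | 0
  19 | 10010110011100110 | 1 | 0
  20 | 00101100111001100 | 0 | 0
  21 | 01011001110011000 | 0 | 1
  22 | 10110011100110001 | 1 | 0
  23 | 01100111001100010 | 0 | 0
  24 | 11001110011000100 | 1 | 1
  25 | 10011100110001001 | 1 | 0
  26 | 00111001100010010 | 0 | 1
  27 | 01110011000100101 | 0 | 1
  28 | 11100110001001011 | 1 | 1
  29 | 11001100010010111 | 1 | 1
  30 | 10011000100101111 | 1 | 0
  31 | 00110001001011110 | 0 | 1
  32 | 01100010010111101 | 0 | 0
  33 | 11000100101111010 | 1 | 1
  34 | 10001001011110101 | 1 | 1
  35 | 00010010111101011 | 0 | 1
  36 | 00100101111010111 | 0 | 0
  37 | 01001011110101110 | 0 | 0
  38 | 10010111101011100 | 1 | 0
  39 | 00101111010111000 | 0 | 0
  40 | 01011110101110000 | 0 | 1
  41 | 10111101011100001 | 1 | 0
  42 | 01111010111000010 | 0 | 1
  43 | 11110101110000101 | 1 | 0
  44 | 11101011100001010 | 1 | 1
  45 | 11010111000010101 | 1 | 0
  46 | 10101110000101010 | 1 | 1
  47 | 01011100001010101 | 0 | 1
  48 | 10111000010101011 | 1 | 0
  49 | 01110000101010110 | 0 | 1
  50 | 11100001010101101 | 1 | 1
  51 | 11000010101011011 | 1 | 1
  52 | 10000101010110111 | 1 | 1
  53 | 00001010101101111 | 0 | 0
  54 | 00010101011011110 | 0 | 1
  55 | 00101010110111101 | 0 | 0
  56 | 01010101101111010 | 0 | 1
  57 | 10101011011110101 | 1 | 1
  58 | 01010110111101011 | 0 | 1
  59 | 10101101111010111 | 1 | 1
  60 | 01011011110101111 | 0 | 1
  61 | 10110111101011111 | 1 | 0
  62 | 01101111010111110 | 0 | 0
  63 | 11011110101111100 | 1 | 0
  64 | 10111101011111000 | 1 | 0
  65 | 01111010111110000 | 0 | 1
  66 | 11110101111100001 | 1 | 0
  67 | 11101011111000010 | 1 | 1
  68 | 11010111110000101 | 1 | 0
  69 | 10101111100001010 | 1 | 1
  70 | 01011111000010101 | 0 | 1
  71 | 10111110000101011 | 1 | 0
  72 | 01111100001010110 | 0 | 1
  73 | 11111000010101101 | 1 | 0
  74 | 11110000101011010 | 1 | 0
  75 | 11100001010110100 | 1 | 1
  76 | 11000010101101001 | 1 | 1
  77 | 10000101011010011 | 1 | 1
  78 | 00001010110100111 | 0 | 0
  79 | 00010101101001110 | 0 | 1
  80 | 00101011010011101 | 0 | 0
  81 | 01010110100111010 | 0 | 1
  82 | 10101101001110101 | 1 | 1
  83 | 01011010011101011 | 0 | 1
  84 | 10110100111010111 | 1 | 0
  85 | 01101001110101110 | 0 | 0
  86 | 11010011101011100 | 1 | 0
  87 | 10100111010111000 | 1 | 1
  88 | 01001110101110001 | 0 | 0
  89 | 10011101011100010 | 1 | 0
  90 | 00111010111000100 | 0 | 1
  91 | 01110101110001001 | 0 | 1
  92 | 11101011100010011 | 1 | 1
  93 | 11010111000100111 | 1 | 0
  94 | 10101110001001110 | 1 | 1
  95 | 01011100010011101 | 0 | 1
  96 | 10111000100111011 | 1 | 0
  97 | 01110001001110110 | 0 | 1
  98 | 11100010011101101 | 1 | 1
  99 | 11000100111011011 | 1 | 1
 100 | 10001001110110111 | 1 | 1
 101 | 00010011101101111 | 0 | 1
 102 | 00100111011011111 | 0 | 0
 103 | 01001110110111110 | 0 | 0
 104 | 10011101101111100 | 1 | 0
 105 | 00111011011111000 | 0 | 1
 106 | 01110110111110001 | 0 | 1
 107 | 11101101111100011 | 1 | 1
 108 | 11011011111000111 | 1 | 0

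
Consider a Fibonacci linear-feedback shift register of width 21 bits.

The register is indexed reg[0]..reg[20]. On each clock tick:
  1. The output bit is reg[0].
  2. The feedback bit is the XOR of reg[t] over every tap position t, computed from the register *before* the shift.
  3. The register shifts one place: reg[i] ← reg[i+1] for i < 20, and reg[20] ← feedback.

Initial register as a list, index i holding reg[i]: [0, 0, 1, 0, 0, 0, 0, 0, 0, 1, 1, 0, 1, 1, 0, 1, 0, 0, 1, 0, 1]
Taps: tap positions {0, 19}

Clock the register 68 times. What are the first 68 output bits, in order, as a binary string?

tick  register→output (feedback)
  0  001000000110110100101→0 (0)
  1  010000001101101001010→0 (1)
  2  100000011011010010101→1 (1)
  3  000000110110100101011→0 (1)
  4  000001101101001010111→0 (1)
  5  000011011010010101111→0 (1)
  6  000110110100101011111→0 (1)
  7  001101101001010111111→0 (1)
  8  011011010010101111111→0 (1)
  9  110110100101011111111→1 (0)
 10  101101001010111111110→1 (0)
 11  011010010101111111100→0 (0)
 12  110100101011111111000→1 (1)
 13  101001010111111110001→1 (1)
 14  010010101111111100011→0 (1)
 15  100101011111111000111→1 (0)
 16  001010111111110001110→0 (1)
 17  010101111111100011101→0 (0)
 18  101011111111000111010→1 (0)
 19  010111111110001110100→0 (0)
 20  101111111100011101000→1 (1)
 21  011111111000111010001→0 (0)
 22  111111110001110100010→1 (0)
 23  111111100011101000100→1 (1)
 24  111111000111010001001→1 (1)
 25  111110001110100010011→1 (0)
 26  111100011101000100110→1 (0)
 27  111000111010001001100→1 (1)
 28  110001110100010011001→1 (1)
 29  100011101000100110011→1 (0)
 30  000111010001001100110→0 (1)
 31  001110100010011001101→0 (0)
 32  011101000100110011010→0 (1)
 33  111010001001100110101→1 (1)
 34  110100010011001101011→1 (0)
 35  101000100110011010110→1 (0)
 36  010001001100110101100→0 (0)
 37  100010011001101011000→1 (1)
 38  000100110011010110001→0 (0)
 39  001001100110101100010→0 (1)
 40  010011001101011000101→0 (0)
 41  100110011010110001010→1 (0)
 42  001100110101100010100→0 (0)
 43  011001101011000101000→0 (0)
 44  110011010110001010000→1 (1)
 45  100110101100010100001→1 (1)
 46  001101011000101000011→0 (1)
 47  011010110001010000111→0 (1)
 48  110101100010100001111→1 (0)
 49  101011000101000011110→1 (0)
 50  010110001010000111100→0 (0)
 51  101100010100001111000→1 (1)
 52  011000101000011110001→0 (0)
 53  110001010000111100010→1 (0)
 54  100010100001111000100→1 (1)
 55  000101000011110001001→0 (0)
 56  001010000111100010010→0 (1)
 57  010100001111000100101→0 (0)
 58  101000011110001001010→1 (0)
 59  010000111100010010100→0 (0)
 60  100001111000100101000→1 (1)
 61  000011110001001010001→0 (0)
 62  000111100010010100010→0 (1)
 63  001111000100101000101→0 (0)
 64  011110001001010001010→0 (1)
 65  111100010010100010101→1 (1)
 66  111000100101000101011→1 (0)
 67  110001001010001010110→1 (0)

00100000011011010010101111111100011101000100110011010110001010000111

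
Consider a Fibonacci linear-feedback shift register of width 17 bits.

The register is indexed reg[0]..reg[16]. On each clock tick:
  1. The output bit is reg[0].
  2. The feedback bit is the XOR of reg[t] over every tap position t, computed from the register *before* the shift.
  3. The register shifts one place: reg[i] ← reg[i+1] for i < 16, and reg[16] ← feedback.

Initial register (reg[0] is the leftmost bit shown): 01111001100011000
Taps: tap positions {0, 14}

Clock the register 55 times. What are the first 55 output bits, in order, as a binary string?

step | reg (before) | out | fb
   0 | 01111001100011000 | 0 | 0
   1 | 11110011000110000 | 1 | 1
   2 | 11100110001100001 | 1 | 1
   3 | 11001100011000011 | 1 | 1
   4 | 10011000110000111 | 1 | 0
   5 | 00110001100001110 | 0 | 1
   6 | 01100011000011101 | 0 | 1
   7 | 11000110000111011 | 1 | 1
   8 | 10001100001110111 | 1 | 0
   9 | 00011000011101110 | 0 | 1
  10 | 00110000111011101 | 0 | 1
  11 | 01100001110111011 | 0 | 0
  12 | 11000011101110110 | 1 | 0
  13 | 10000111011101100 | 1 | 0
  14 | 00001110111011000 | 0 | 0
  15 | 00011101110110000 | 0 | 0
  16 | 00111011101100000 | 0 | 0
  17 | 01110111011000000 | 0 | 0
  18 | 11101110110000000 | 1 | 1
  19 | 11011101100000001 | 1 | 1
  20 | 10111011000000011 | 1 | 1
  21 | 01110110000000111 | 0 | 1
  22 | 11101100000001111 | 1 | 0
  23 | 11011000000011110 | 1 | 0
  24 | 10110000000111100 | 1 | 0
  25 | 01100000001111000 | 0 | 0
  26 | 11000000011110000 | 1 | 1
  27 | 10000000111100001 | 1 | 1
  28 | 00000001111000011 | 0 | 0
  29 | 00000011110000110 | 0 | 1
  30 | 00000111100001101 | 0 | 1
  31 | 00001111000011011 | 0 | 0
  32 | 00011110000110110 | 0 | 1
  33 | 00111100001101101 | 0 | 1
  34 | 01111000011011011 | 0 | 0
  35 | 11110000110110110 | 1 | 0
  36 | 11100001101101100 | 1 | 0
  37 | 11000011011011000 | 1 | 1
  38 | 10000110110110001 | 1 | 1
  39 | 00001101101100011 | 0 | 0
  40 | 00011011011000110 | 0 | 1
  41 | 00110110110001101 | 0 | 1
  42 | 01101101100011011 | 0 | 0
  43 | 11011011000110110 | 1 | 0
  44 | 10110110001101100 | 1 | 0
  45 | 01101100011011000 | 0 | 0
  46 | 11011000110110000 | 1 | 1
  47 | 10110001101100001 | 1 | 1
  48 | 01100011011000011 | 0 | 0
  49 | 11000110110000110 | 1 | 0
  50 | 10001101100001100 | 1 | 0
  51 | 00011011000011000 | 0 | 0
  52 | 00110110000110000 | 0 | 0
  53 | 01101100001100000 | 0 | 0
  54 | 11011000011000000 | 1 | 1

0111100110001100001110111011000000011110000110110110001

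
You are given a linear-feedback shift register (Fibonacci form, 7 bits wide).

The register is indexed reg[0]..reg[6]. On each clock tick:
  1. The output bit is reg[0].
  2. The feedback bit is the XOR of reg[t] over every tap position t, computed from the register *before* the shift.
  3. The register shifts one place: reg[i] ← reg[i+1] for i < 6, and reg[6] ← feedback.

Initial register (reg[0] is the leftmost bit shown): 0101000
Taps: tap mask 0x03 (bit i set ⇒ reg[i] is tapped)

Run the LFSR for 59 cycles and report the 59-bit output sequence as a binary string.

01010001111001000101100111010100111110100001110001001001101

k : reg_k → out_k, fb_k
0: 0101000 → 0, fb=1
1: 1010001 → 1, fb=1
2: 0100011 → 0, fb=1
3: 1000111 → 1, fb=1
4: 0001111 → 0, fb=0
5: 0011110 → 0, fb=0
6: 0111100 → 0, fb=1
7: 1111001 → 1, fb=0
8: 1110010 → 1, fb=0
9: 1100100 → 1, fb=0
10: 1001000 → 1, fb=1
11: 0010001 → 0, fb=0
12: 0100010 → 0, fb=1
13: 1000101 → 1, fb=1
14: 0001011 → 0, fb=0
15: 0010110 → 0, fb=0
16: 0101100 → 0, fb=1
17: 1011001 → 1, fb=1
18: 0110011 → 0, fb=1
19: 1100111 → 1, fb=0
20: 1001110 → 1, fb=1
21: 0011101 → 0, fb=0
22: 0111010 → 0, fb=1
23: 1110101 → 1, fb=0
24: 1101010 → 1, fb=0
25: 1010100 → 1, fb=1
26: 0101001 → 0, fb=1
27: 1010011 → 1, fb=1
28: 0100111 → 0, fb=1
29: 1001111 → 1, fb=1
30: 0011111 → 0, fb=0
31: 0111110 → 0, fb=1
32: 1111101 → 1, fb=0
33: 1111010 → 1, fb=0
34: 1110100 → 1, fb=0
35: 1101000 → 1, fb=0
36: 1010000 → 1, fb=1
37: 0100001 → 0, fb=1
38: 1000011 → 1, fb=1
39: 0000111 → 0, fb=0
40: 0001110 → 0, fb=0
41: 0011100 → 0, fb=0
42: 0111000 → 0, fb=1
43: 1110001 → 1, fb=0
44: 1100010 → 1, fb=0
45: 1000100 → 1, fb=1
46: 0001001 → 0, fb=0
47: 0010010 → 0, fb=0
48: 0100100 → 0, fb=1
49: 1001001 → 1, fb=1
50: 0010011 → 0, fb=0
51: 0100110 → 0, fb=1
52: 1001101 → 1, fb=1
53: 0011011 → 0, fb=0
54: 0110110 → 0, fb=1
55: 1101101 → 1, fb=0
56: 1011010 → 1, fb=1
57: 0110101 → 0, fb=1
58: 1101011 → 1, fb=0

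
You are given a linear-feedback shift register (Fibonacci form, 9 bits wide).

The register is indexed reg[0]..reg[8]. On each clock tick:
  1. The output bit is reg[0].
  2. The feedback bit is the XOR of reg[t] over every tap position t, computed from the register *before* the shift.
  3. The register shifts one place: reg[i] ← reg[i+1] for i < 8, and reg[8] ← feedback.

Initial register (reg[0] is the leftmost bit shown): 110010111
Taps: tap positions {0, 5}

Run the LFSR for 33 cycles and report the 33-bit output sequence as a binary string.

110010111101100001101010100111001

tick  register→output (feedback)
  0  110010111→1 (1)
  1  100101111→1 (0)
  2  001011110→0 (1)
  3  010111101→0 (1)
  4  101111011→1 (0)
  5  011110110→0 (0)
  6  111101100→1 (0)
  7  111011000→1 (0)
  8  110110000→1 (1)
  9  101100001→1 (1)
 10  011000011→0 (0)
 11  110000110→1 (1)
 12  100001101→1 (0)
 13  000011010→0 (1)
 14  000110101→0 (0)
 15  001101010→0 (1)
 16  011010101→0 (0)
 17  110101010→1 (0)
 18  101010100→1 (1)
 19  010101001→0 (1)
 20  101010011→1 (1)
 21  010100111→0 (0)
 22  101001110→1 (0)
 23  010011100→0 (1)
 24  100111001→1 (0)
 25  001110010→0 (0)
 26  011100100→0 (0)
 27  111001000→1 (0)
 28  110010000→1 (1)
 29  100100001→1 (1)
 30  001000011→0 (0)
 31  010000110→0 (0)
 32  100001100→1 (0)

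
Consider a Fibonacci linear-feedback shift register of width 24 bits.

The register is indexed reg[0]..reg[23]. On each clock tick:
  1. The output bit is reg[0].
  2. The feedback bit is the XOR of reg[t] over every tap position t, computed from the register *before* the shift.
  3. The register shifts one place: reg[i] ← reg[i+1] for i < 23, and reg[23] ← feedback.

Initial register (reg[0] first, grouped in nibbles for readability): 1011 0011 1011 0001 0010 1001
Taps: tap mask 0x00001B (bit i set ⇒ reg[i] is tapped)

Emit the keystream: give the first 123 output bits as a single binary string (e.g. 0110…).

tick  register→output (feedback)
  0  101100111011000100101001→1 (0)
  1  011001110110001001010010→0 (1)
  2  110011101100010010100101→1 (1)
  3  100111011000100101001011→1 (1)
  4  001110110001001010010111→0 (0)
  5  011101100010010100101110→0 (0)
  6  111011000100101001011100→1 (1)
  7  110110001001010010111001→1 (0)
  8  101100010010100101110010→1 (0)
  9  011000100101001011100100→0 (1)
 10  110001001010010111001001→1 (0)
 11  100010010100101110010010→1 (0)
 12  000100101001011100100100→0 (1)
 13  001001010010111001001001→0 (0)
 14  010010100101110010010010→0 (0)
 15  100101001011100100100100→1 (0)
 16  001010010111001001001000→0 (1)
 17  010100101110010010010001→0 (0)
 18  101001011100100100100010→1 (1)
 19  010010111001001001000101→0 (0)
 20  100101110010010010001010→1 (0)
 21  001011100100100100010100→0 (1)
 22  010111001001001000101001→0 (1)
 23  101110010010010001010011→1 (1)
 24  011100100100100010100111→0 (0)
 25  111001001001000101001110→1 (0)
 26  110010010010001010011100→1 (1)
 27  100100100100010100111001→1 (0)
 28  001001001000101001110010→0 (0)
 29  010010010001010011100100→0 (0)
 30  100100100010100111001000→1 (0)
 31  001001000101001110010000→0 (0)
 32  010010001010011100100000→0 (0)
 33  100100010100111001000000→1 (0)
 34  001000101001110010000000→0 (0)
 35  010001010011100100000000→0 (1)
 36  100010100111001000000001→1 (0)
 37  000101001110010000000010→0 (1)
 38  001010011100100000000101→0 (1)
 39  010100111001000000001011→0 (0)
 40  101001110010000000010110→1 (1)
 41  010011100100000000101101→0 (0)
 42  100111001000000001011010→1 (1)
 43  001110010000000010110101→0 (0)
 44  011100100000000101101010→0 (0)
 45  111001000000001011010100→1 (0)
 46  110010000000010110101000→1 (1)
 47  100100000000101101010001→1 (0)
 48  001000000001011010100010→0 (0)
 49  010000000010110101000100→0 (1)
 50  100000000101101010001001→1 (1)
 51  000000001011010100010011→0 (0)
 52  000000010110101000100110→0 (0)
 53  000000101101010001001100→0 (0)
 54  000001011010100010011000→0 (0)
 55  000010110101000100110000→0 (1)
 56  000101101010001001100001→0 (1)
 57  001011010100010011000011→0 (1)
 58  010110101000100110000111→0 (1)
 59  101101010001001100001111→1 (0)
 60  011010100010011000011110→0 (0)
 61  110101000100110000111100→1 (1)
 62  101010001001100001111001→1 (0)
 63  010100010011000011110010→0 (0)
 64  101000100110000111100100→1 (1)
 65  010001001100001111001001→0 (1)
 66  100010011000011110010011→1 (0)
 67  000100110000111100100110→0 (1)
 68  001001100001111001001101→0 (0)
 69  010011000011110010011010→0 (0)
 70  100110000111100100110100→1 (1)
 71  001100001111001001101001→0 (1)
 72  011000011110010011010011→0 (1)
 73  110000111100100110100111→1 (0)
 74  100001111001001101001110→1 (1)
 75  000011110010011010011101→0 (1)
 76  000111100100110100111011→0 (0)
 77  001111001001101001110110→0 (0)
 78  011110010011010011101100→0 (1)
 79  111100100110100111011001→1 (1)
 80  111001001101001110110011→1 (0)
 81  110010011010011101100110→1 (1)
 82  100100110100111011001101→1 (0)
 83  001001101001110110011010→0 (0)
 84  010011010011101100110100→0 (0)
 85  100110100111011001101000→1 (1)
 86  001101001110110011010001→0 (1)
 87  011010011101100110100011→0 (0)
 88  110100111011001101000110→1 (1)
 89  101001110110011010001101→1 (1)
 90  010011101100110100011011→0 (0)
 91  100111011001101000110110→1 (1)
 92  001110110011010001101101→0 (0)
 93  011101100110100011011010→0 (0)
 94  111011001101000110110100→1 (1)
 95  110110011010001101101001→1 (0)
 96  101100110100011011010010→1 (0)
 97  011001101000110110100100→0 (1)
 98  110011010001101101001001→1 (1)
 99  100110100011011010010011→1 (1)
100  001101000110110100100111→0 (1)
101  011010001101101001001111→0 (0)
102  110100011011010010011110→1 (1)
103  101000110110100100111101→1 (1)
104  010001101101001001111011→0 (1)
105  100011011010010011110111→1 (0)
106  000110110100100111101110→0 (0)
107  001101101001001111011100→0 (1)
108  011011010010011110111001→0 (0)
109  110110100100111101110010→1 (0)
110  101101001001111011100100→1 (0)
111  011010010011110111001000→0 (0)
112  110100100111101110010000→1 (1)
113  101001001111011100100001→1 (1)
114  010010011110111001000011→0 (0)
115  100100111101110010000110→1 (0)
116  001001111011100100001100→0 (0)
117  010011110111001000011000→0 (0)
118  100111101110010000110000→1 (1)
119  001111011100100001100001→0 (0)
120  011110111001000011000010→0 (1)
121  111101110010000110000101→1 (1)
122  111011100100001100001011→1 (1)

101100111011000100101001011100100100100010100111001000000001011010100010011000011110010011010011101100110100011011010010011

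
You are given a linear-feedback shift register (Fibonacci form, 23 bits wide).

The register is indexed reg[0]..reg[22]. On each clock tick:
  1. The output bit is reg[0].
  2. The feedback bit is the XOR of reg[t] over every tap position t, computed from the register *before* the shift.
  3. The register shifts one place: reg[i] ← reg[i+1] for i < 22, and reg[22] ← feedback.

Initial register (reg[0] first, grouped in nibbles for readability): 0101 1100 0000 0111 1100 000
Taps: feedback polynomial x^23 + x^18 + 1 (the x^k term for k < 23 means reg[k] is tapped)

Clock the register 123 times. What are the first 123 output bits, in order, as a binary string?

010111000000011111000000101111011110000010000101010100010100101101010000001000111000101011110111111110001101001101110100010

step | reg (before) | out | fb
   0 | 01011100000001111100000 | 0 | 0
   1 | 10111000000011111000000 | 1 | 1
   2 | 01110000000111110000001 | 0 | 0
   3 | 11100000001111100000010 | 1 | 1
   4 | 11000000011111000000101 | 1 | 1
   5 | 10000000111110000001011 | 1 | 1
   6 | 00000001111100000010111 | 0 | 1
   7 | 00000011111000000101111 | 0 | 0
   8 | 00000111110000001011110 | 0 | 1
   9 | 00001111100000010111101 | 0 | 1
  10 | 00011111000000101111011 | 0 | 1
  11 | 00111110000001011110111 | 0 | 1
  12 | 01111100000010111101111 | 0 | 0
  13 | 11111000000101111011110 | 1 | 0
  14 | 11110000001011110111100 | 1 | 0
  15 | 11100000010111101111000 | 1 | 0
  16 | 11000000101111011110000 | 1 | 0
  17 | 10000001011110111100000 | 1 | 1
  18 | 00000010111101111000001 | 0 | 0
  19 | 00000101111011110000010 | 0 | 0
  20 | 00001011110111100000100 | 0 | 0
  21 | 00010111101111000001000 | 0 | 0
  22 | 00101111011110000010000 | 0 | 1
  23 | 01011110111100000100001 | 0 | 0
  24 | 10111101111000001000010 | 1 | 1
  25 | 01111011110000010000101 | 0 | 0
  26 | 11110111100000100001010 | 1 | 1
  27 | 11101111000001000010101 | 1 | 0
  28 | 11011110000010000101010 | 1 | 1
  29 | 10111100000100001010101 | 1 | 0
  30 | 01111000001000010101010 | 0 | 0
  31 | 11110000010000101010100 | 1 | 0
  32 | 11100000100001010101000 | 1 | 1
  33 | 11000001000010101010001 | 1 | 0
  34 | 10000010000101010100010 | 1 | 1
  35 | 00000100001010101000101 | 0 | 0
  36 | 00001000010101010001010 | 0 | 0
  37 | 00010000101010100010100 | 0 | 1
  38 | 00100001010101000101001 | 0 | 0
  39 | 01000010101010001010010 | 0 | 1
  40 | 10000101010100010100101 | 1 | 1
  41 | 00001010101000101001011 | 0 | 0
  42 | 00010101010001010010110 | 0 | 1
  43 | 00101010100010100101101 | 0 | 0
  44 | 01010101000101001011010 | 0 | 1
  45 | 10101010001010010110101 | 1 | 0
  46 | 01010100010100101101010 | 0 | 0
  47 | 10101000101001011010100 | 1 | 0
  48 | 01010001010010110101000 | 0 | 0
  49 | 10100010100101101010000 | 1 | 0
  50 | 01000101001011010100000 | 0 | 0
  51 | 10001010010110101000000 | 1 | 1
  52 | 00010100101101010000001 | 0 | 0
  53 | 00101001011010100000010 | 0 | 0
  54 | 01010010110101000000100 | 0 | 0
  55 | 10100101101010000001000 | 1 | 1
  56 | 01001011010100000010001 | 0 | 1
  57 | 10010110101000000100011 | 1 | 1
  58 | 00101101010000001000111 | 0 | 0
  59 | 01011010100000010001110 | 0 | 0
  60 | 10110101000000100011100 | 1 | 0
  61 | 01101010000001000111000 | 0 | 1
  62 | 11010100000010001110001 | 1 | 0
  63 | 10101000000100011100010 | 1 | 1
  64 | 01010000001000111000101 | 0 | 0
  65 | 10100000010001110001010 | 1 | 1
  66 | 01000000100011100010101 | 0 | 1
  67 | 10000001000111000101011 | 1 | 1
  68 | 00000010001110001010111 | 0 | 1
  69 | 00000100011100010101111 | 0 | 0
  70 | 00001000111000101011110 | 0 | 1
  71 | 00010001110001010111101 | 0 | 1
  72 | 00100011100010101111011 | 0 | 1
  73 | 01000111000101011110111 | 0 | 1
  74 | 10001110001010111101111 | 1 | 1
  75 | 00011100010101111011111 | 0 | 1
  76 | 00111000101011110111111 | 0 | 1
  77 | 01110001010111101111111 | 0 | 1
  78 | 11100010101111011111111 | 1 | 0
  79 | 11000101011110111111110 | 1 | 0
  80 | 10001010111101111111100 | 1 | 0
  81 | 00010101111011111111000 | 0 | 1
  82 | 00101011110111111110001 | 0 | 1
  83 | 01010111101111111100011 | 0 | 0
  84 | 10101111011111111000110 | 1 | 1
  85 | 01011110111111110001101 | 0 | 0
  86 | 10111101111111100011010 | 1 | 0
  87 | 01111011111111000110100 | 0 | 1
  88 | 11110111111110001101001 | 1 | 1
  89 | 11101111111100011010011 | 1 | 0
  90 | 11011111111000110100110 | 1 | 1
  91 | 10111111110001101001101 | 1 | 1
  92 | 01111111100011010011011 | 0 | 1
  93 | 11111111000110100110111 | 1 | 0
  94 | 11111110001101001101110 | 1 | 1
  95 | 11111100011010011011101 | 1 | 0
  96 | 11111000110100110111010 | 1 | 0
  97 | 11110001101001101110100 | 1 | 0
  98 | 11100011010011011101000 | 1 | 1
  99 | 11000110100110111010001 | 1 | 0
 100 | 10001101001101110100010 | 1 | 1
 101 | 00011010011011101000101 | 0 | 0
 102 | 00110100110111010001010 | 0 | 0
 103 | 01101001101110100010100 | 0 | 1
 104 | 11010011011101000101001 | 1 | 1
 105 | 10100110111010001010011 | 1 | 0
 106 | 01001101110100010100110 | 0 | 0
 107 | 10011011101000101001100 | 1 | 1
 108 | 00110111010001010011001 | 0 | 1
 109 | 01101110100010100110011 | 0 | 1
 110 | 11011101000101001100111 | 1 | 1
 111 | 10111010001010011001111 | 1 | 1
 112 | 01110100010100110011111 | 0 | 1
 113 | 11101000101001100111111 | 1 | 0
 114 | 11010001010011001111110 | 1 | 0
 115 | 10100010100110011111100 | 1 | 0
 116 | 01000101001100111111000 | 0 | 1
 117 | 10001010011001111110001 | 1 | 0
 118 | 00010100110011111100010 | 0 | 0
 119 | 00101001100111111000100 | 0 | 0
 120 | 01010011001111110001000 | 0 | 0
 121 | 10100110011111100010000 | 1 | 0
 122 | 01001100111111000100000 | 0 | 0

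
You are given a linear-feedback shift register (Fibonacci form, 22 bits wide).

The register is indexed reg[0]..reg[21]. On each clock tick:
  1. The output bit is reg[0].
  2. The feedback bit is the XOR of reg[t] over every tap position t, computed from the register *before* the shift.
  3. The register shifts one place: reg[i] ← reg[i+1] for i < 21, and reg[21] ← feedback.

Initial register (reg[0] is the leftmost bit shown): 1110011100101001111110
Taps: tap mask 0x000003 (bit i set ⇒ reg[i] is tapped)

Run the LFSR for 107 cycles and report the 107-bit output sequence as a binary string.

tick  register→output (feedback)
  0  1110011100101001111110→1 (0)
  1  1100111001010011111100→1 (0)
  2  1001110010100111111000→1 (1)
  3  0011100101001111110001→0 (0)
  4  0111001010011111100010→0 (1)
  5  1110010100111111000101→1 (0)
  6  1100101001111110001010→1 (0)
  7  1001010011111100010100→1 (1)
  8  0010100111111000101001→0 (0)
  9  0101001111110001010010→0 (1)
 10  1010011111100010100101→1 (1)
 11  0100111111000101001011→0 (1)
 12  1001111110001010010111→1 (1)
 13  0011111100010100101111→0 (0)
 14  0111111000101001011110→0 (1)
 15  1111110001010010111101→1 (0)
 16  1111100010100101111010→1 (0)
 17  1111000101001011110100→1 (0)
 18  1110001010010111101000→1 (0)
 19  1100010100101111010000→1 (0)
 20  1000101001011110100000→1 (1)
 21  0001010010111101000001→0 (0)
 22  0010100101111010000010→0 (0)
 23  0101001011110100000100→0 (1)
 24  1010010111101000001001→1 (1)
 25  0100101111010000010011→0 (1)
 26  1001011110100000100111→1 (1)
 27  0010111101000001001111→0 (0)
 28  0101111010000010011110→0 (1)
 29  1011110100000100111101→1 (1)
 30  0111101000001001111011→0 (1)
 31  1111010000010011110111→1 (0)
 32  1110100000100111101110→1 (0)
 33  1101000001001111011100→1 (0)
 34  1010000010011110111000→1 (1)
 35  0100000100111101110001→0 (1)
 36  1000001001111011100011→1 (1)
 37  0000010011110111000111→0 (0)
 38  0000100111101110001110→0 (0)
 39  0001001111011100011100→0 (0)
 40  0010011110111000111000→0 (0)
 41  0100111101110001110000→0 (1)
 42  1001111011100011100001→1 (1)
 43  0011110111000111000011→0 (0)
 44  0111101110001110000110→0 (1)
 45  1111011100011100001101→1 (0)
 46  1110111000111000011010→1 (0)
 47  1101110001110000110100→1 (0)
 48  1011100011100001101000→1 (1)
 49  0111000111000011010001→0 (1)
 50  1110001110000110100011→1 (0)
 51  1100011100001101000110→1 (0)
 52  1000111000011010001100→1 (1)
 53  0001110000110100011001→0 (0)
 54  0011100001101000110010→0 (0)
 55  0111000011010001100100→0 (1)
 56  1110000110100011001001→1 (0)
 57  1100001101000110010010→1 (0)
 58  1000011010001100100100→1 (1)
 59  0000110100011001001001→0 (0)
 60  0001101000110010010010→0 (0)
 61  0011010001100100100100→0 (0)
 62  0110100011001001001000→0 (1)
 63  1101000110010010010001→1 (0)
 64  1010001100100100100010→1 (1)
 65  0100011001001001000101→0 (1)
 66  1000110010010010001011→1 (1)
 67  0001100100100100010111→0 (0)
 68  0011001001001000101110→0 (0)
 69  0110010010010001011100→0 (1)
 70  1100100100100010111001→1 (0)
 71  1001001001000101110010→1 (1)
 72  0010010010001011100101→0 (0)
 73  0100100100010111001010→0 (1)
 74  1001001000101110010101→1 (1)
 75  0010010001011100101011→0 (0)
 76  0100100010111001010110→0 (1)
 77  1001000101110010101101→1 (1)
 78  0010001011100101011011→0 (0)
 79  0100010111001010110110→0 (1)
 80  1000101110010101101101→1 (1)
 81  0001011100101011011011→0 (0)
 82  0010111001010110110110→0 (0)
 83  0101110010101101101100→0 (1)
 84  1011100101011011011001→1 (1)
 85  0111001010110110110011→0 (1)
 86  1110010101101101100111→1 (0)
 87  1100101011011011001110→1 (0)
 88  1001010110110110011100→1 (1)
 89  0010101101101100111001→0 (0)
 90  0101011011011001110010→0 (1)
 91  1010110110110011100101→1 (1)
 92  0101101101100111001011→0 (1)
 93  1011011011001110010111→1 (1)
 94  0110110110011100101111→0 (1)
 95  1101101100111001011111→1 (0)
 96  1011011001110010111110→1 (1)
 97  0110110011100101111101→0 (1)
 98  1101100111001011111011→1 (0)
 99  1011001110010111110110→1 (1)
100  0110011100101111101101→0 (1)
101  1100111001011111011011→1 (0)
102  1001110010111110110110→1 (1)
103  0011100101111101101101→0 (0)
104  0111001011111011011010→0 (1)
105  1110010111110110110101→1 (0)
106  1100101111101101101010→1 (0)

11100111001010011111100010100101111010000010011110111000111000011010001100100100100010111001010110110110011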